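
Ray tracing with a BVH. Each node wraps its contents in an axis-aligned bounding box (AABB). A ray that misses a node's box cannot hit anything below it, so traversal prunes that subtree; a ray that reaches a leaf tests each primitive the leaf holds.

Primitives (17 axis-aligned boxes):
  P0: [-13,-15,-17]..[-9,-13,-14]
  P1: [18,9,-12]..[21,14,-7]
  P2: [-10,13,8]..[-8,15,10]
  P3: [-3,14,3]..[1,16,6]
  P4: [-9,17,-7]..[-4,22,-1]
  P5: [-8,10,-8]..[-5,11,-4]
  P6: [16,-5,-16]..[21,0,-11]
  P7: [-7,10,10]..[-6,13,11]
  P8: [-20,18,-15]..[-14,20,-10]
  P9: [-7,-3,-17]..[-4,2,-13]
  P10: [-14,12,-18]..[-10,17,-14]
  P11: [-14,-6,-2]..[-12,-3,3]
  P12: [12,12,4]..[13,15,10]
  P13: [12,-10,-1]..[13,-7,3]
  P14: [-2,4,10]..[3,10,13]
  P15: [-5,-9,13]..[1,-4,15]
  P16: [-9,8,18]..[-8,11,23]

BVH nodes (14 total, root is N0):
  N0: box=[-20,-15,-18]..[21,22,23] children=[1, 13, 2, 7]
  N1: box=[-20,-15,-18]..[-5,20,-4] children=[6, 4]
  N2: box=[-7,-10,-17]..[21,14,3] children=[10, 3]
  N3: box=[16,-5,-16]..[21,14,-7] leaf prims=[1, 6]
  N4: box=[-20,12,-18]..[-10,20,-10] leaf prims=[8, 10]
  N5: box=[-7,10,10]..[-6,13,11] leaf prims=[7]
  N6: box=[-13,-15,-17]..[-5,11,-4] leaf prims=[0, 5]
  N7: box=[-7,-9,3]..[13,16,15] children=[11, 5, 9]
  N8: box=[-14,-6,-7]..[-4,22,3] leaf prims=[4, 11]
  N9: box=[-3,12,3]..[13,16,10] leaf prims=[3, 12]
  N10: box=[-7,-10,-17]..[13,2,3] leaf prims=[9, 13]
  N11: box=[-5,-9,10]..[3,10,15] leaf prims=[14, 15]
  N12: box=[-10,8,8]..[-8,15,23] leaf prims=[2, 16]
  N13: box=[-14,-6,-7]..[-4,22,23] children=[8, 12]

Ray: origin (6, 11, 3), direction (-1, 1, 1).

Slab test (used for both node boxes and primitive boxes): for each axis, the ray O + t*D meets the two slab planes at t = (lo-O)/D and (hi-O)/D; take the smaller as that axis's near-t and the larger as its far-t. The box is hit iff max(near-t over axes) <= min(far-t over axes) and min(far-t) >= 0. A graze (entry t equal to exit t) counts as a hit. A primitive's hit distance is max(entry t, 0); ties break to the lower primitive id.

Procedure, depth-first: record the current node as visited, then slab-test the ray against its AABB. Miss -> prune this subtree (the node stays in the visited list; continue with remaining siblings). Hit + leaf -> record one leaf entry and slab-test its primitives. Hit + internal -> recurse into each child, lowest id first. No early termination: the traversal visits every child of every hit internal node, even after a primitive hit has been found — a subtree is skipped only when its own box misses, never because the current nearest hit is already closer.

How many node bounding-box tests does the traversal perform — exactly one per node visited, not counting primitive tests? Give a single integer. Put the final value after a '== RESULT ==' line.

Traverse from the root:
N0 x:[-15,26] y:[-26,11] z:[-21,20] -> hit [-15,11], descend [1, 2, 7, 13]
  N1 x:[11,26] y:[-26,9] z:[-21,-7] -> miss, prune
  N2 x:[-15,13] y:[-21,3] z:[-20,0] -> hit [-15,0], descend [3, 10]
    N3 x:[-15,-10] y:[-16,3] z:[-19,-10] -> miss, prune
    N10 x:[-7,13] y:[-21,-9] z:[-20,0] -> miss, prune
  N7 x:[-7,13] y:[-20,5] z:[0,12] -> hit [0,5], descend [5, 9, 11]
    N5 x:[12,13] y:[-1,2] z:[7,8] -> miss, prune
    N9 x:[-7,9] y:[1,5] z:[0,7] -> hit [1,5] leaf, test {P3(miss), P12(miss)}
    N11 x:[3,11] y:[-20,-1] z:[7,12] -> miss, prune
  N13 x:[10,20] y:[-17,11] z:[-10,20] -> hit [10,11], descend [8, 12]
    N8 x:[10,20] y:[-17,11] z:[-10,0] -> miss, prune
    N12 x:[14,16] y:[-3,4] z:[5,20] -> miss, prune

12 AABB tests over nodes [0, 1, 2, 3, 10, 7, 5, 9, 11, 13, 8, 12]; 1 leaf entered; closest miss.

== RESULT ==
12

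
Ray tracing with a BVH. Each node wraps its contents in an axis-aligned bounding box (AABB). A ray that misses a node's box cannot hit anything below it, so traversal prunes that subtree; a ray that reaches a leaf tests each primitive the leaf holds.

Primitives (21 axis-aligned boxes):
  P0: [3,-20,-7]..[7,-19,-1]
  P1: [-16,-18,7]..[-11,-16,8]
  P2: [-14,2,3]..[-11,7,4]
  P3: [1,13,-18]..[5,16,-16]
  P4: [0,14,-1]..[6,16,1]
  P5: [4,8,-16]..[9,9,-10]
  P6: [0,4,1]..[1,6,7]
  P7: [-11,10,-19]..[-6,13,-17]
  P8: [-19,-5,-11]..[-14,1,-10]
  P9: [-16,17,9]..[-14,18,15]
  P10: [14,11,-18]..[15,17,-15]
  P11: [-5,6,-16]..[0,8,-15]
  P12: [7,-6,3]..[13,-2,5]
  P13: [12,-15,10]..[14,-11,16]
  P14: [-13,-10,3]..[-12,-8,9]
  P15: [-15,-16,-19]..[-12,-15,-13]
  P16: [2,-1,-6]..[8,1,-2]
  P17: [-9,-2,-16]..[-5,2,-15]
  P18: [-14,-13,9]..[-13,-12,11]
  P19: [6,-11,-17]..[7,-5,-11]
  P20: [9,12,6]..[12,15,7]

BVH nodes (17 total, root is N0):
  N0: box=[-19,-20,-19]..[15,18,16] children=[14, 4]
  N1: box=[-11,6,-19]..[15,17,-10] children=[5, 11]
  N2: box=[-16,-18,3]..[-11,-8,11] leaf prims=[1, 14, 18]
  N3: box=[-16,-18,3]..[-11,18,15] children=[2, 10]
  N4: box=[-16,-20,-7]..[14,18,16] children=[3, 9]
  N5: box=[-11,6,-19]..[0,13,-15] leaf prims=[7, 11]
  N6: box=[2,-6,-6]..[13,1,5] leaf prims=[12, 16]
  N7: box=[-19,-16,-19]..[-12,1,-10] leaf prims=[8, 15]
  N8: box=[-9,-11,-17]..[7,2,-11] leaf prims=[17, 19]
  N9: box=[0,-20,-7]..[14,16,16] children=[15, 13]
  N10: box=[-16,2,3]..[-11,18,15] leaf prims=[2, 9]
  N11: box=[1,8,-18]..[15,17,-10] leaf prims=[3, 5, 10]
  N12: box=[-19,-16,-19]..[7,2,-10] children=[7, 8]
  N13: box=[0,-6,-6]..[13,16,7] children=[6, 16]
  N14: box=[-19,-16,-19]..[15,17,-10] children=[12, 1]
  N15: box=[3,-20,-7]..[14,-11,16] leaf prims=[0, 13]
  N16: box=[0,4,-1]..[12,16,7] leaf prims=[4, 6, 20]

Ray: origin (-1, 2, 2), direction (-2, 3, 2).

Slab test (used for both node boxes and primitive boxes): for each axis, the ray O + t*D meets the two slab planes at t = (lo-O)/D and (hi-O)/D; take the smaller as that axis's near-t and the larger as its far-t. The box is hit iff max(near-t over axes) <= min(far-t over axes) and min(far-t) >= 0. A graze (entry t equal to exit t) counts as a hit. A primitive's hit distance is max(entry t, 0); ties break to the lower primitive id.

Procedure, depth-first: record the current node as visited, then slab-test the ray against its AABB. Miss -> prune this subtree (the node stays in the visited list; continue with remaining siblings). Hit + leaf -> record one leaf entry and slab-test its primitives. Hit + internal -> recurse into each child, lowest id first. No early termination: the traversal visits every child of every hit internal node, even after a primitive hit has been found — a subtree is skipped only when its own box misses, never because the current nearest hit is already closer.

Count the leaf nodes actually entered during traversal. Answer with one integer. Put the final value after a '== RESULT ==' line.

Trace the traversal:
N0 x:[-8,9] y:[-22/3,16/3] z:[-21/2,7] -> hit [-22/3,16/3], descend [4, 14]
  N4 x:[-15/2,15/2] y:[-22/3,16/3] z:[-9/2,7] -> hit [-9/2,16/3], descend [3, 9]
    N3 x:[5,15/2] y:[-20/3,16/3] z:[1/2,13/2] -> hit [5,16/3], descend [2, 10]
      N2 x:[5,15/2] y:[-20/3,-10/3] z:[1/2,9/2] -> miss, prune
      N10 x:[5,15/2] y:[0,16/3] z:[1/2,13/2] -> hit [5,16/3] leaf, test {P2(miss), P9(miss)}
    N9 x:[-15/2,-1/2] y:[-22/3,14/3] z:[-9/2,7] -> miss, prune
  N14 x:[-8,9] y:[-6,5] z:[-21/2,-6] -> miss, prune

7 AABB tests over nodes [0, 4, 3, 2, 10, 9, 14]; 1 leaf entered; closest miss.

== RESULT ==
1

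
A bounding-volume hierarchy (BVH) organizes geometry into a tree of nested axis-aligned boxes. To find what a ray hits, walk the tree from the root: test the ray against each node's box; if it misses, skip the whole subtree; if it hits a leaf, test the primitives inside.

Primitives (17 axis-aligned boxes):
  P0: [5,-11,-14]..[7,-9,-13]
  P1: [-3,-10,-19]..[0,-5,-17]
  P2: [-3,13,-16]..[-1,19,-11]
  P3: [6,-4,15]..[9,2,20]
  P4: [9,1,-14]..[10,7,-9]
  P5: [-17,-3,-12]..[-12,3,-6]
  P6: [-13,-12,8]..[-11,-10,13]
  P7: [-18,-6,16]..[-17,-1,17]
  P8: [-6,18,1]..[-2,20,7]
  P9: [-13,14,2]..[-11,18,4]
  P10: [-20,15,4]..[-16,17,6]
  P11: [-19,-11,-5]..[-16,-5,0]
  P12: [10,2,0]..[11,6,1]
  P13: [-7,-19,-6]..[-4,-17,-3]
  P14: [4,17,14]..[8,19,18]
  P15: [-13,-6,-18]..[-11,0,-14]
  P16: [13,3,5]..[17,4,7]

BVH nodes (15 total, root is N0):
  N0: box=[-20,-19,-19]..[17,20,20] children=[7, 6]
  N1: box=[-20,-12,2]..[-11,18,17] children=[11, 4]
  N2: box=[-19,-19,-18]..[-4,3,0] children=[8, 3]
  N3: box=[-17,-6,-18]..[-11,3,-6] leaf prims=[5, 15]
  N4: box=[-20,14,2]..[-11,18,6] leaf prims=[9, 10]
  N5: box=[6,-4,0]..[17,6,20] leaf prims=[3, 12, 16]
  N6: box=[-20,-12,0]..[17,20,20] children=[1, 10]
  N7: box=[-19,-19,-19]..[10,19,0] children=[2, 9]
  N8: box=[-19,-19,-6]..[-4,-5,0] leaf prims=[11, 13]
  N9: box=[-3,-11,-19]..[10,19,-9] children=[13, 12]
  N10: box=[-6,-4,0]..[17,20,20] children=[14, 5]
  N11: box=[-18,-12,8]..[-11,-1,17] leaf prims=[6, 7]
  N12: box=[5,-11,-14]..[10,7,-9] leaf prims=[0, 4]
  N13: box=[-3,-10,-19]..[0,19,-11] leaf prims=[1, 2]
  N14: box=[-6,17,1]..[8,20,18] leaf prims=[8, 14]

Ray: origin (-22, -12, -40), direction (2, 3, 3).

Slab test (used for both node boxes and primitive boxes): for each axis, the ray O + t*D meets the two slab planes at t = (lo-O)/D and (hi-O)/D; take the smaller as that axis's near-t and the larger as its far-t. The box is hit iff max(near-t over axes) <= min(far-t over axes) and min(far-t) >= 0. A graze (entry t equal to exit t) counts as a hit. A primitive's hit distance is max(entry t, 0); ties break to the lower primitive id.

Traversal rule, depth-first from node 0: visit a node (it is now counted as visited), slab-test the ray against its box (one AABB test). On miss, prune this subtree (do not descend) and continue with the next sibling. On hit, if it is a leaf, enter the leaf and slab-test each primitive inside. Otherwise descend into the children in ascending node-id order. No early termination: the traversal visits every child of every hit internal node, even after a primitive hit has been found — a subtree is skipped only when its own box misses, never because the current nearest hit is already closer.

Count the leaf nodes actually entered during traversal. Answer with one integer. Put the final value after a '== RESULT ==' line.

Trace the traversal:
N0 x:[1,39/2] y:[-7/3,32/3] z:[7,20] -> hit [7,32/3], descend [6, 7]
  N6 x:[1,39/2] y:[0,32/3] z:[40/3,20] -> miss, prune
  N7 x:[3/2,16] y:[-7/3,31/3] z:[7,40/3] -> hit [7,31/3], descend [2, 9]
    N2 x:[3/2,9] y:[-7/3,5] z:[22/3,40/3] -> miss, prune
    N9 x:[19/2,16] y:[1/3,31/3] z:[7,31/3] -> hit [19/2,31/3], descend [12, 13]
      N12 x:[27/2,16] y:[1/3,19/3] z:[26/3,31/3] -> miss, prune
      N13 x:[19/2,11] y:[2/3,31/3] z:[7,29/3] -> hit [19/2,29/3] leaf, test {P1(miss), P2@t=19/2}

7 AABB tests over nodes [0, 6, 7, 2, 9, 12, 13]; 1 leaf entered; closest P2.

== RESULT ==
1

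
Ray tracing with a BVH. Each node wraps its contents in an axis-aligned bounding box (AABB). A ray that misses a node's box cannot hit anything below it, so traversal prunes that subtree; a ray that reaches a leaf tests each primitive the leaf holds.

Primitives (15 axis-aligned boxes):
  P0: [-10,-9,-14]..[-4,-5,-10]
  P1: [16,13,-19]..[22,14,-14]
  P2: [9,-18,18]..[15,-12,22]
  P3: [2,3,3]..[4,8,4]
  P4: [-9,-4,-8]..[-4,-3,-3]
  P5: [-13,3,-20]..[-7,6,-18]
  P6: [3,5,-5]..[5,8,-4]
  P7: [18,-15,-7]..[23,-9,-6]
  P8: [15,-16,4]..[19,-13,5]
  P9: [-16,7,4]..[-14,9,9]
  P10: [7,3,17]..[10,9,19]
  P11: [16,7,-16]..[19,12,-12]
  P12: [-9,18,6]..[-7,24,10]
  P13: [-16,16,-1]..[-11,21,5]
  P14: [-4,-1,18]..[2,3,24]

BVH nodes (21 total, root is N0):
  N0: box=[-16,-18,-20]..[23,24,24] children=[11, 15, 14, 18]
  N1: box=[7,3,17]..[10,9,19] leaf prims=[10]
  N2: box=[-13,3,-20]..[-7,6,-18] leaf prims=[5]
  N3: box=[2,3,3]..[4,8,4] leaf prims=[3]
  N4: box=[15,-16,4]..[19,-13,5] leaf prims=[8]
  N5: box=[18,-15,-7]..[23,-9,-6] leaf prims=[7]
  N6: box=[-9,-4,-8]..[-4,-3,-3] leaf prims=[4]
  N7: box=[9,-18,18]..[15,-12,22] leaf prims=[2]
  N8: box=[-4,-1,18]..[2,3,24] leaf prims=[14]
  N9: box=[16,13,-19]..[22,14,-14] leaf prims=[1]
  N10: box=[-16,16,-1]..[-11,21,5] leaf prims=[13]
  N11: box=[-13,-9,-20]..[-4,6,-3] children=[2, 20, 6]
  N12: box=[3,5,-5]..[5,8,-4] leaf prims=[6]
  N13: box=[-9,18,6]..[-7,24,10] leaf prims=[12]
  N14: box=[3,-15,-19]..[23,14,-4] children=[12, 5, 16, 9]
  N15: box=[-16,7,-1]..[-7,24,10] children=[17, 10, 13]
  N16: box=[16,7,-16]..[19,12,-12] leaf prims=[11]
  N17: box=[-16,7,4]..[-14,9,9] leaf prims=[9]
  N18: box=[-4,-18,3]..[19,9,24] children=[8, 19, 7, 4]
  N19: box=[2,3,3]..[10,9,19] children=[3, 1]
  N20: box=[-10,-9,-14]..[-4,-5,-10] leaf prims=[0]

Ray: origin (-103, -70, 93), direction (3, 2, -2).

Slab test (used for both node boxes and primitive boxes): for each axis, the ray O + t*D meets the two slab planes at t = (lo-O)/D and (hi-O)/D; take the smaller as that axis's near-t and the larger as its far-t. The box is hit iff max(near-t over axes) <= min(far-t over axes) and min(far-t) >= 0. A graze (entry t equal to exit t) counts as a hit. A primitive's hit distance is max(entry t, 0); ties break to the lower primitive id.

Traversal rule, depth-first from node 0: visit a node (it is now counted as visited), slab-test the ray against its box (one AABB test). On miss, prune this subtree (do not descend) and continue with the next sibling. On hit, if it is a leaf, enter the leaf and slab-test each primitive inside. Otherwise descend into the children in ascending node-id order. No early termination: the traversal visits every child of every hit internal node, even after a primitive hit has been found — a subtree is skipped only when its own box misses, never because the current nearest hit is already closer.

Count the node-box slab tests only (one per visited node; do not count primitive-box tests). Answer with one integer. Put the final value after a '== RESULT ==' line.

Walk:
N0 x:[29,42] y:[26,47] z:[69/2,113/2] -> hit [69/2,42], descend [11, 14, 15, 18]
  N11 x:[30,33] y:[61/2,38] z:[48,113/2] -> miss, prune
  N14 x:[106/3,42] y:[55/2,42] z:[97/2,56] -> miss, prune
  N15 x:[29,32] y:[77/2,47] z:[83/2,47] -> miss, prune
  N18 x:[33,122/3] y:[26,79/2] z:[69/2,45] -> hit [69/2,79/2], descend [4, 7, 8, 19]
    N4 x:[118/3,122/3] y:[27,57/2] z:[44,89/2] -> miss, prune
    N7 x:[112/3,118/3] y:[26,29] z:[71/2,75/2] -> miss, prune
    N8 x:[33,35] y:[69/2,73/2] z:[69/2,75/2] -> hit [69/2,35] leaf, test {P14@t=69/2}
    N19 x:[35,113/3] y:[73/2,79/2] z:[37,45] -> hit [37,113/3], descend [1, 3]
      N1 x:[110/3,113/3] y:[73/2,79/2] z:[37,38] -> hit [37,113/3] leaf, test {P10@t=37}
      N3 x:[35,107/3] y:[73/2,39] z:[89/2,45] -> miss, prune

Visited [0, 11, 14, 15, 18, 4, 7, 8, 19, 1, 3]. Tests: 11 box, 2 leaf. Nearest: P14.

== RESULT ==
11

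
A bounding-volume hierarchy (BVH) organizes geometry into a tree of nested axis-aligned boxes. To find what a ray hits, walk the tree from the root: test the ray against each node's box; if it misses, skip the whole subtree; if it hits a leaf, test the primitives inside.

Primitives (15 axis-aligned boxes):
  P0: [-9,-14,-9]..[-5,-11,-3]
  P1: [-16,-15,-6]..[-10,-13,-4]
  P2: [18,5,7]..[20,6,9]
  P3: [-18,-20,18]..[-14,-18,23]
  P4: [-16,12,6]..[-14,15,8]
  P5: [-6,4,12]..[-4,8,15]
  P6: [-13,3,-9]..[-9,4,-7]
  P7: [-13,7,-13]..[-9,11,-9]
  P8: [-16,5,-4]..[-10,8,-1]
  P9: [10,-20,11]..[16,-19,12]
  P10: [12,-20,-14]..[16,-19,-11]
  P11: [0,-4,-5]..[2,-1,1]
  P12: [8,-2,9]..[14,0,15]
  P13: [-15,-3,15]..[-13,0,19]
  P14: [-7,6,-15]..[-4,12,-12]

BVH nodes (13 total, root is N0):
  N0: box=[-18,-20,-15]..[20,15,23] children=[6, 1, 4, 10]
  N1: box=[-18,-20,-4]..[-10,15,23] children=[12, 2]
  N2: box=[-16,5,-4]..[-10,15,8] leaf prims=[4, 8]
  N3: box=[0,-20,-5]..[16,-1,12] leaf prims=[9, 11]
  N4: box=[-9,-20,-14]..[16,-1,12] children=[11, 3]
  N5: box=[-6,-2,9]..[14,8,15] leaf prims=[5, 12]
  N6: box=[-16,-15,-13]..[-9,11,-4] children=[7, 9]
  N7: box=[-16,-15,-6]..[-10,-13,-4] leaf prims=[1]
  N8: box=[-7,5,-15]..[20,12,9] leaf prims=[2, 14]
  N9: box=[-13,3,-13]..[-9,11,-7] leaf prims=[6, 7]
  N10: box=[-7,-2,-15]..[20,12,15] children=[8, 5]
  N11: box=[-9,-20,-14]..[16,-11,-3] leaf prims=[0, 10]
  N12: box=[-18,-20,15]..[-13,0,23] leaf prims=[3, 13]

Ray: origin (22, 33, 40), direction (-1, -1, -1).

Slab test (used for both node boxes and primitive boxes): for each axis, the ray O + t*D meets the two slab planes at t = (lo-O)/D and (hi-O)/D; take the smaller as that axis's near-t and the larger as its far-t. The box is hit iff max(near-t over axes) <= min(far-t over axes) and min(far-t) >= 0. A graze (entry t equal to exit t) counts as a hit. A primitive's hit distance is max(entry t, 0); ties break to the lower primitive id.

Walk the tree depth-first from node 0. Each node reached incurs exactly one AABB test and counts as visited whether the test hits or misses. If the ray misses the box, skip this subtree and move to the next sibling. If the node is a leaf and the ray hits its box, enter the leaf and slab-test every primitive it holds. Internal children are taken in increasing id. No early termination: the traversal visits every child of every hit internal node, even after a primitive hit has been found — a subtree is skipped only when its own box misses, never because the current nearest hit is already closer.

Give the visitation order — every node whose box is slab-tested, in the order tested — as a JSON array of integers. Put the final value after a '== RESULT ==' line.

Trace the traversal:
N0 x:[2,40] y:[18,53] z:[17,55] -> hit [18,40], descend [1, 4, 6, 10]
  N1 x:[32,40] y:[18,53] z:[17,44] -> hit [32,40], descend [2, 12]
    N2 x:[32,38] y:[18,28] z:[32,44] -> miss, prune
    N12 x:[35,40] y:[33,53] z:[17,25] -> miss, prune
  N4 x:[6,31] y:[34,53] z:[28,54] -> miss, prune
  N6 x:[31,38] y:[22,48] z:[44,53] -> miss, prune
  N10 x:[2,29] y:[21,35] z:[25,55] -> hit [25,29], descend [5, 8]
    N5 x:[8,28] y:[25,35] z:[25,31] -> hit [25,28] leaf, test {P5@t=26, P12(miss)}
    N8 x:[2,29] y:[21,28] z:[31,55] -> miss, prune

Summary -> nodes [0, 1, 2, 12, 4, 6, 10, 5, 8]; box-tests=9; leaf-entries=1; first=P5

== RESULT ==
[0, 1, 2, 12, 4, 6, 10, 5, 8]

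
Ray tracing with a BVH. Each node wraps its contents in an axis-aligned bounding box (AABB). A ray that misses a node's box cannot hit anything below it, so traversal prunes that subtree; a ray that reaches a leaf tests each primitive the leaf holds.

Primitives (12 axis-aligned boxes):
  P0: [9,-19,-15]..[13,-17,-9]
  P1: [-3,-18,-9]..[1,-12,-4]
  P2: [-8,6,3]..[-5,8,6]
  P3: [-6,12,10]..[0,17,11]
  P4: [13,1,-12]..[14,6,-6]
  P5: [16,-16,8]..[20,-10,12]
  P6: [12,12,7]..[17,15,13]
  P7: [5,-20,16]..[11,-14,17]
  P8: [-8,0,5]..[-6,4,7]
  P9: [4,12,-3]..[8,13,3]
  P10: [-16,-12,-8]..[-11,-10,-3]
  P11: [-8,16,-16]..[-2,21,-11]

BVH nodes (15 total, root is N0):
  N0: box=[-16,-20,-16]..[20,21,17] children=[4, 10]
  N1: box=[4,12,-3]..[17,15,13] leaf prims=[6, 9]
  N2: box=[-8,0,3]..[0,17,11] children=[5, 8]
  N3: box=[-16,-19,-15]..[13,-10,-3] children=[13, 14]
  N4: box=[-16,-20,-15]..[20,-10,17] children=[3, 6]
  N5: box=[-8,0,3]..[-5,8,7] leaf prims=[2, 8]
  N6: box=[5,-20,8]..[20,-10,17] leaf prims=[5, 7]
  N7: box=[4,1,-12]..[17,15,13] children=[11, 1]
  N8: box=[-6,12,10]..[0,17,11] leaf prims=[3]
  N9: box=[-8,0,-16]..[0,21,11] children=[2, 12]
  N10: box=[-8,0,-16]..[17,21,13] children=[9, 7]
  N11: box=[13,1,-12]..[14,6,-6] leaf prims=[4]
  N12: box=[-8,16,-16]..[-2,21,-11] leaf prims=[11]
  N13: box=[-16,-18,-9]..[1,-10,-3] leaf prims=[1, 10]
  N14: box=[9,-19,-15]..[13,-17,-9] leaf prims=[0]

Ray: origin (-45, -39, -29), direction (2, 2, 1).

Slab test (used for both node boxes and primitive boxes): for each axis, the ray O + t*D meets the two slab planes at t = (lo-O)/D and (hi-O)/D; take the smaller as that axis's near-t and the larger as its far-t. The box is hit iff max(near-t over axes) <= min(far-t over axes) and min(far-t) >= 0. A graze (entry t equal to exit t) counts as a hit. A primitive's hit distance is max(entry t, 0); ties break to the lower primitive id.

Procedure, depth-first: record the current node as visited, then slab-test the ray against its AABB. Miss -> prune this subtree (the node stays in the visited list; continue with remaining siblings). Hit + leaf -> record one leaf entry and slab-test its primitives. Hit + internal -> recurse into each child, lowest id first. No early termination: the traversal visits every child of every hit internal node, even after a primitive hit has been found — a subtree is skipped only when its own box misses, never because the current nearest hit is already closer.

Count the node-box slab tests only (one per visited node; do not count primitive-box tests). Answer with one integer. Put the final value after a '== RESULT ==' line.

Trace the traversal:
N0 x:[29/2,65/2] y:[19/2,30] z:[13,46] -> hit [29/2,30], descend [4, 10]
  N4 x:[29/2,65/2] y:[19/2,29/2] z:[14,46] -> hit [29/2,29/2], descend [3, 6]
    N3 x:[29/2,29] y:[10,29/2] z:[14,26] -> hit [29/2,29/2], descend [13, 14]
      N13 x:[29/2,23] y:[21/2,29/2] z:[20,26] -> miss, prune
      N14 x:[27,29] y:[10,11] z:[14,20] -> miss, prune
    N6 x:[25,65/2] y:[19/2,29/2] z:[37,46] -> miss, prune
  N10 x:[37/2,31] y:[39/2,30] z:[13,42] -> hit [39/2,30], descend [7, 9]
    N7 x:[49/2,31] y:[20,27] z:[17,42] -> hit [49/2,27], descend [1, 11]
      N1 x:[49/2,31] y:[51/2,27] z:[26,42] -> hit [26,27] leaf, test {P6(miss), P9@t=26}
      N11 x:[29,59/2] y:[20,45/2] z:[17,23] -> miss, prune
    N9 x:[37/2,45/2] y:[39/2,30] z:[13,40] -> hit [39/2,45/2], descend [2, 12]
      N2 x:[37/2,45/2] y:[39/2,28] z:[32,40] -> miss, prune
      N12 x:[37/2,43/2] y:[55/2,30] z:[13,18] -> miss, prune

order=[0, 4, 3, 13, 14, 6, 10, 7, 1, 11, 9, 2, 12]  |boxes|=13  |leaves|=1  hit=P9

== RESULT ==
13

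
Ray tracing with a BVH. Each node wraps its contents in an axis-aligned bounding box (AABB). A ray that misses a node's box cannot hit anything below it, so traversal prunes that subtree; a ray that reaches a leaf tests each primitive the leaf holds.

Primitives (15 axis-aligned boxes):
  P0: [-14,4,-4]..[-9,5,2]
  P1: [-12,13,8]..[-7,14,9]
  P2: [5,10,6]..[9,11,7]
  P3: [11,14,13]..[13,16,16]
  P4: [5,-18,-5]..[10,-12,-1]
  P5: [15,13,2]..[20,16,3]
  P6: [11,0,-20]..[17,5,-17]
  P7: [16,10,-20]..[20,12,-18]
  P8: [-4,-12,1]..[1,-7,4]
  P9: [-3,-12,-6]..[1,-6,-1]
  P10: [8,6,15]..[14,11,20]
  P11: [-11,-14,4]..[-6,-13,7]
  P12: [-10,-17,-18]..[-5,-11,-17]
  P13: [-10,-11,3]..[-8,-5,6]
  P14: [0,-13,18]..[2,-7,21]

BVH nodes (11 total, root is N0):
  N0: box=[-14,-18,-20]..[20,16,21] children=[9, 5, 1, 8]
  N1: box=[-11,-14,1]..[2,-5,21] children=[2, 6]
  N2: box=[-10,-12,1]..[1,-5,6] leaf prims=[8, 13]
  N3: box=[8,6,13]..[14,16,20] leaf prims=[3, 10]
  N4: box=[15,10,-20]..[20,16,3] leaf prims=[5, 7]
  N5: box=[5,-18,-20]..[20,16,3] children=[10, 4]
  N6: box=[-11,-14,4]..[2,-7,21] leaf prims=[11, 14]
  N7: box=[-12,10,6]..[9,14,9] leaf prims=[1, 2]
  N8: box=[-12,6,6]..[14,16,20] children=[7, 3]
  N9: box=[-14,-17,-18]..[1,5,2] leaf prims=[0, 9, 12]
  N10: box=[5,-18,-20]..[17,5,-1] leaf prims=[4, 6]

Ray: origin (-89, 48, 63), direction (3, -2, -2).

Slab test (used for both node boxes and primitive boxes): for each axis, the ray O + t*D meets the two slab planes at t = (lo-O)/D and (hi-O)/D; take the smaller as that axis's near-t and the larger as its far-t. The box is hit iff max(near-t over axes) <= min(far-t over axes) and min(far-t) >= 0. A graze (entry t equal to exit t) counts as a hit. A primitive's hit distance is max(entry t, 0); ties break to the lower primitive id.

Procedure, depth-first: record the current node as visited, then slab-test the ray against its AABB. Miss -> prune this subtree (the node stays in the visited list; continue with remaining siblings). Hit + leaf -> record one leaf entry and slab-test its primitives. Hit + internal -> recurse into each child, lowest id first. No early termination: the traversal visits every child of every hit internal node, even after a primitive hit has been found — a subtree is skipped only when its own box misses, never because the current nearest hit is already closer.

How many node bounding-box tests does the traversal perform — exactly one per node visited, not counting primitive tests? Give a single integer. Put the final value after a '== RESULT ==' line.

Trace the traversal:
N0 x:[25,109/3] y:[16,33] z:[21,83/2] -> hit [25,33], descend [1, 5, 8, 9]
  N1 x:[26,91/3] y:[53/2,31] z:[21,31] -> hit [53/2,91/3], descend [2, 6]
    N2 x:[79/3,30] y:[53/2,30] z:[57/2,31] -> hit [57/2,30] leaf, test {P8@t=59/2, P13(miss)}
    N6 x:[26,91/3] y:[55/2,31] z:[21,59/2] -> hit [55/2,59/2] leaf, test {P11(miss), P14(miss)}
  N5 x:[94/3,109/3] y:[16,33] z:[30,83/2] -> hit [94/3,33], descend [4, 10]
    N4 x:[104/3,109/3] y:[16,19] z:[30,83/2] -> miss, prune
    N10 x:[94/3,106/3] y:[43/2,33] z:[32,83/2] -> hit [32,33] leaf, test {P4@t=32, P6(miss)}
  N8 x:[77/3,103/3] y:[16,21] z:[43/2,57/2] -> miss, prune
  N9 x:[25,30] y:[43/2,65/2] z:[61/2,81/2] -> miss, prune

Summary -> nodes [0, 1, 2, 6, 5, 4, 10, 8, 9]; box-tests=9; leaf-entries=3; first=P8

== RESULT ==
9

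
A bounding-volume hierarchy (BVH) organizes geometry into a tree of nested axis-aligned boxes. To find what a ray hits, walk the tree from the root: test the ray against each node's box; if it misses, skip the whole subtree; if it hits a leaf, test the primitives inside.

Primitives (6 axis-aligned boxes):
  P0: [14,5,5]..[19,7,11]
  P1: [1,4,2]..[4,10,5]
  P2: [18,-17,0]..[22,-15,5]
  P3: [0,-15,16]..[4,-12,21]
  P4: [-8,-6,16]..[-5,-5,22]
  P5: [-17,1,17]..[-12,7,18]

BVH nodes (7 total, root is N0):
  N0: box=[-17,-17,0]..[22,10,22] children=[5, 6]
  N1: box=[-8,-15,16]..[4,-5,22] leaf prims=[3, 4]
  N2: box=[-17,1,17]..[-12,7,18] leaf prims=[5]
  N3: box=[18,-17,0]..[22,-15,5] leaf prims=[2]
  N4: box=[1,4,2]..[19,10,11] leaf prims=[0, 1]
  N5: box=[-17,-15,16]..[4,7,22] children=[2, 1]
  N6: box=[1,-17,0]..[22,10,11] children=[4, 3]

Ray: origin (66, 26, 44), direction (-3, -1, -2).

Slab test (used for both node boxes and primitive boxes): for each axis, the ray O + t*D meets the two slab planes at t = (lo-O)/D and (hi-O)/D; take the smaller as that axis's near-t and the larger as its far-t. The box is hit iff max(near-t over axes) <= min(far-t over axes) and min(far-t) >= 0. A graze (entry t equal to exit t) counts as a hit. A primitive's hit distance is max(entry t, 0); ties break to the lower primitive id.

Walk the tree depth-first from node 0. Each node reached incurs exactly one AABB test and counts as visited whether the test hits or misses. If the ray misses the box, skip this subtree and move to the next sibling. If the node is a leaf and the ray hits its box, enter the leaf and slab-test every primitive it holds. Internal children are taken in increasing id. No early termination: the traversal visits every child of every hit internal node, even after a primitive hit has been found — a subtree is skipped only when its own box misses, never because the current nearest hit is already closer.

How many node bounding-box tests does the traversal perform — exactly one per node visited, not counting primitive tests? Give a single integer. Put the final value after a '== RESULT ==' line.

Walk:
N0 x:[44/3,83/3] y:[16,43] z:[11,22] -> hit [16,22], descend [5, 6]
  N5 x:[62/3,83/3] y:[19,41] z:[11,14] -> miss, prune
  N6 x:[44/3,65/3] y:[16,43] z:[33/2,22] -> hit [33/2,65/3], descend [3, 4]
    N3 x:[44/3,16] y:[41,43] z:[39/2,22] -> miss, prune
    N4 x:[47/3,65/3] y:[16,22] z:[33/2,21] -> hit [33/2,21] leaf, test {P0(miss), P1@t=62/3}

5 AABB tests over nodes [0, 5, 6, 3, 4]; 1 leaf entered; closest P1.

== RESULT ==
5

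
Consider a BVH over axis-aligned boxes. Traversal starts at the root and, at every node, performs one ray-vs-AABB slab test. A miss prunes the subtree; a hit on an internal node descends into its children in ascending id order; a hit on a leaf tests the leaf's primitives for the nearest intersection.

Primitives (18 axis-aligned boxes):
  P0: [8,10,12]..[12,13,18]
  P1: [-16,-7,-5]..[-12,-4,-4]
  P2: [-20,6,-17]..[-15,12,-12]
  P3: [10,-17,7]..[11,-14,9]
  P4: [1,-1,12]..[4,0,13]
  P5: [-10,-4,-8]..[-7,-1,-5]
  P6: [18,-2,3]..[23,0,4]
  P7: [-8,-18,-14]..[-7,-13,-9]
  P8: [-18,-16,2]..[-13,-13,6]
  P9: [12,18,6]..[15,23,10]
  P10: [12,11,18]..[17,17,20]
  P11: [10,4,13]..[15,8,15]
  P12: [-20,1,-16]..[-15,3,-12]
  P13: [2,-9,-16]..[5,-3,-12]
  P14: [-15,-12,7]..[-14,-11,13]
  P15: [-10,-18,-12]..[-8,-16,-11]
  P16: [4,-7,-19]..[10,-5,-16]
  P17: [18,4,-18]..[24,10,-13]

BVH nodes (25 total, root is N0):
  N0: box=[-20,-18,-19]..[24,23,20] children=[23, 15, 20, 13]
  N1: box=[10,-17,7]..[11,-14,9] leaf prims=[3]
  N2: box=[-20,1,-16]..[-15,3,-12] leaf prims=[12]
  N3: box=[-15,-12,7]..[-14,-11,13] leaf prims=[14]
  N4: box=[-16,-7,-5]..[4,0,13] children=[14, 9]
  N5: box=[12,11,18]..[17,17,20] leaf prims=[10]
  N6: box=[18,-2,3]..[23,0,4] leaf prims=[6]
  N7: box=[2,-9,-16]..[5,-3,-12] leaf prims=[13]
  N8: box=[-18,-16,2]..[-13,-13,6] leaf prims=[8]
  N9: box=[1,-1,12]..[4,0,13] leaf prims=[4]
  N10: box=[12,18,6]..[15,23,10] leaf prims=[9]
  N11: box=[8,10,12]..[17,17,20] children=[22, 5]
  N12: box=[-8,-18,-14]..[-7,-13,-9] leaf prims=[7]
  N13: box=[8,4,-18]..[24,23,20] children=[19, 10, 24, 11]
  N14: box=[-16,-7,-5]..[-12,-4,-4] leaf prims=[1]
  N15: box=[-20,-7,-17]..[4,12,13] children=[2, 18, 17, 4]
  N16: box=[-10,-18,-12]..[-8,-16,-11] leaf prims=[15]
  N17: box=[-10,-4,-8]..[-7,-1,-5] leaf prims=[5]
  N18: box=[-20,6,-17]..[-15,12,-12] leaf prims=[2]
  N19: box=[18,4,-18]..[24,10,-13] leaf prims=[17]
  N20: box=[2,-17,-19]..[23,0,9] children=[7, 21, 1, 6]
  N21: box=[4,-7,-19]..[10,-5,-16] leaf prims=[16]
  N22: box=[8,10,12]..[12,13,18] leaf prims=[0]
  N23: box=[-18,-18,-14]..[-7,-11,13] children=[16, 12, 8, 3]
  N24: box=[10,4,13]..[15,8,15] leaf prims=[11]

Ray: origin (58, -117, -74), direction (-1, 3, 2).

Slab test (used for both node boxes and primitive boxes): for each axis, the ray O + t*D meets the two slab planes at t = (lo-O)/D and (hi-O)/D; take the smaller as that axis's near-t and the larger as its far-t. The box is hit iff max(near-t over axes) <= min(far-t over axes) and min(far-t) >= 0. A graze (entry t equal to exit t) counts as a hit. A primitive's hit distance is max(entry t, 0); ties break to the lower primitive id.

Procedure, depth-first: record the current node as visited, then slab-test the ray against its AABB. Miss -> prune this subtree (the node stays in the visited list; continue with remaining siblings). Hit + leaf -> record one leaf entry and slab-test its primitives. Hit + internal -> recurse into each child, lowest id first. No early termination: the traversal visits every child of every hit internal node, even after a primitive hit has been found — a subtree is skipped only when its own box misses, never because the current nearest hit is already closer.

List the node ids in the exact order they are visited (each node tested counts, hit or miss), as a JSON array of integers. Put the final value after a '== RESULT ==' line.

Traverse from the root:
N0 x:[34,78] y:[33,140/3] z:[55/2,47] -> hit [34,140/3], descend [13, 15, 20, 23]
  N13 x:[34,50] y:[121/3,140/3] z:[28,47] -> hit [121/3,140/3], descend [10, 11, 19, 24]
    N10 x:[43,46] y:[45,140/3] z:[40,42] -> miss, prune
    N11 x:[41,50] y:[127/3,134/3] z:[43,47] -> hit [43,134/3], descend [5, 22]
      N5 x:[41,46] y:[128/3,134/3] z:[46,47] -> miss, prune
      N22 x:[46,50] y:[127/3,130/3] z:[43,46] -> miss, prune
    N19 x:[34,40] y:[121/3,127/3] z:[28,61/2] -> miss, prune
    N24 x:[43,48] y:[121/3,125/3] z:[87/2,89/2] -> miss, prune
  N15 x:[54,78] y:[110/3,43] z:[57/2,87/2] -> miss, prune
  N20 x:[35,56] y:[100/3,39] z:[55/2,83/2] -> hit [35,39], descend [1, 6, 7, 21]
    N1 x:[47,48] y:[100/3,103/3] z:[81/2,83/2] -> miss, prune
    N6 x:[35,40] y:[115/3,39] z:[77/2,39] -> hit [77/2,39] leaf, test {P6@t=77/2}
    N7 x:[53,56] y:[36,38] z:[29,31] -> miss, prune
    N21 x:[48,54] y:[110/3,112/3] z:[55/2,29] -> miss, prune
  N23 x:[65,76] y:[33,106/3] z:[30,87/2] -> miss, prune

order=[0, 13, 10, 11, 5, 22, 19, 24, 15, 20, 1, 6, 7, 21, 23]  |boxes|=15  |leaves|=1  hit=P6

== RESULT ==
[0, 13, 10, 11, 5, 22, 19, 24, 15, 20, 1, 6, 7, 21, 23]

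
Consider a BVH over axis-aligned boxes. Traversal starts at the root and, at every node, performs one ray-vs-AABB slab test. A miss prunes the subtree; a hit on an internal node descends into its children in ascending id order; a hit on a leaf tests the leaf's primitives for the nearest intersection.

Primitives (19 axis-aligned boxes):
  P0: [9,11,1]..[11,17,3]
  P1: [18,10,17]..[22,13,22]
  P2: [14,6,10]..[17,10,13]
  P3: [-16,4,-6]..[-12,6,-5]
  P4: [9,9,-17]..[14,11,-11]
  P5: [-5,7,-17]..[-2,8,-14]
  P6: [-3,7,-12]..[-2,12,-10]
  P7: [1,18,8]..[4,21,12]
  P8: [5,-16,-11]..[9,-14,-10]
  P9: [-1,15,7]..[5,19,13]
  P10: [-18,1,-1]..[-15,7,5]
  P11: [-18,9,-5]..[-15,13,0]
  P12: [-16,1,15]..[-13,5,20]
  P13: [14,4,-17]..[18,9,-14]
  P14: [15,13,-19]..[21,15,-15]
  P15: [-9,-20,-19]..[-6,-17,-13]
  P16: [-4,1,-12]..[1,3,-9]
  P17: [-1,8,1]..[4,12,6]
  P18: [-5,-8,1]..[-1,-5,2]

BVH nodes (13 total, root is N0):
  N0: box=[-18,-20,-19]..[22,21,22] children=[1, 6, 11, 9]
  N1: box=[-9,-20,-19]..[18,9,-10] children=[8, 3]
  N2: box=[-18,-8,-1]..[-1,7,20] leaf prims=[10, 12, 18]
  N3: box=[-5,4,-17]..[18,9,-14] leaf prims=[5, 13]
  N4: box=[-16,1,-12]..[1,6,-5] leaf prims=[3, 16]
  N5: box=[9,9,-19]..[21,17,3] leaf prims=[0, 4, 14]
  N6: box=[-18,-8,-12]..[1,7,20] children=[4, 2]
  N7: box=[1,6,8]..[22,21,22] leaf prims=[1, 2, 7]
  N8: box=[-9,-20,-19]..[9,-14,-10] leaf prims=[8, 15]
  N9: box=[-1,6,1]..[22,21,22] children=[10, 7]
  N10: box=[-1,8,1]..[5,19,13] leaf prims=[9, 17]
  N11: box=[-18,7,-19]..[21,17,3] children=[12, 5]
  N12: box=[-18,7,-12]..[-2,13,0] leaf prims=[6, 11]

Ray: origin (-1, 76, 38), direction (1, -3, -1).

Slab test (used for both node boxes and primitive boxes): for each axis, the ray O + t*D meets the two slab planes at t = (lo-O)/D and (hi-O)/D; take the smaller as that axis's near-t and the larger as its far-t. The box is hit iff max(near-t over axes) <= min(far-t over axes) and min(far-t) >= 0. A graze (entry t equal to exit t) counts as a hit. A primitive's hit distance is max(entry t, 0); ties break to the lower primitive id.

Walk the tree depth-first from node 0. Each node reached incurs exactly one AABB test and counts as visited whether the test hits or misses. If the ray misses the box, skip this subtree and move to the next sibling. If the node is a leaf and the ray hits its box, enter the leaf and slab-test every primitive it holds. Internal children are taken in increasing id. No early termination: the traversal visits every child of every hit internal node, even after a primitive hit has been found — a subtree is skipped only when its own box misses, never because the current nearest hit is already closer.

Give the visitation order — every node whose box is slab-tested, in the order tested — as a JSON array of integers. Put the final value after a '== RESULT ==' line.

Traverse from the root:
N0 x:[-17,23] y:[55/3,32] z:[16,57] -> hit [55/3,23], descend [1, 6, 9, 11]
  N1 x:[-8,19] y:[67/3,32] z:[48,57] -> miss, prune
  N6 x:[-17,2] y:[23,28] z:[18,50] -> miss, prune
  N9 x:[0,23] y:[55/3,70/3] z:[16,37] -> hit [55/3,23], descend [7, 10]
    N7 x:[2,23] y:[55/3,70/3] z:[16,30] -> hit [55/3,23] leaf, test {P1@t=21, P2(miss), P7(miss)}
    N10 x:[0,6] y:[19,68/3] z:[25,37] -> miss, prune
  N11 x:[-17,22] y:[59/3,23] z:[35,57] -> miss, prune

Visited [0, 1, 6, 9, 7, 10, 11]. Tests: 7 box, 1 leaf. Nearest: P1.

== RESULT ==
[0, 1, 6, 9, 7, 10, 11]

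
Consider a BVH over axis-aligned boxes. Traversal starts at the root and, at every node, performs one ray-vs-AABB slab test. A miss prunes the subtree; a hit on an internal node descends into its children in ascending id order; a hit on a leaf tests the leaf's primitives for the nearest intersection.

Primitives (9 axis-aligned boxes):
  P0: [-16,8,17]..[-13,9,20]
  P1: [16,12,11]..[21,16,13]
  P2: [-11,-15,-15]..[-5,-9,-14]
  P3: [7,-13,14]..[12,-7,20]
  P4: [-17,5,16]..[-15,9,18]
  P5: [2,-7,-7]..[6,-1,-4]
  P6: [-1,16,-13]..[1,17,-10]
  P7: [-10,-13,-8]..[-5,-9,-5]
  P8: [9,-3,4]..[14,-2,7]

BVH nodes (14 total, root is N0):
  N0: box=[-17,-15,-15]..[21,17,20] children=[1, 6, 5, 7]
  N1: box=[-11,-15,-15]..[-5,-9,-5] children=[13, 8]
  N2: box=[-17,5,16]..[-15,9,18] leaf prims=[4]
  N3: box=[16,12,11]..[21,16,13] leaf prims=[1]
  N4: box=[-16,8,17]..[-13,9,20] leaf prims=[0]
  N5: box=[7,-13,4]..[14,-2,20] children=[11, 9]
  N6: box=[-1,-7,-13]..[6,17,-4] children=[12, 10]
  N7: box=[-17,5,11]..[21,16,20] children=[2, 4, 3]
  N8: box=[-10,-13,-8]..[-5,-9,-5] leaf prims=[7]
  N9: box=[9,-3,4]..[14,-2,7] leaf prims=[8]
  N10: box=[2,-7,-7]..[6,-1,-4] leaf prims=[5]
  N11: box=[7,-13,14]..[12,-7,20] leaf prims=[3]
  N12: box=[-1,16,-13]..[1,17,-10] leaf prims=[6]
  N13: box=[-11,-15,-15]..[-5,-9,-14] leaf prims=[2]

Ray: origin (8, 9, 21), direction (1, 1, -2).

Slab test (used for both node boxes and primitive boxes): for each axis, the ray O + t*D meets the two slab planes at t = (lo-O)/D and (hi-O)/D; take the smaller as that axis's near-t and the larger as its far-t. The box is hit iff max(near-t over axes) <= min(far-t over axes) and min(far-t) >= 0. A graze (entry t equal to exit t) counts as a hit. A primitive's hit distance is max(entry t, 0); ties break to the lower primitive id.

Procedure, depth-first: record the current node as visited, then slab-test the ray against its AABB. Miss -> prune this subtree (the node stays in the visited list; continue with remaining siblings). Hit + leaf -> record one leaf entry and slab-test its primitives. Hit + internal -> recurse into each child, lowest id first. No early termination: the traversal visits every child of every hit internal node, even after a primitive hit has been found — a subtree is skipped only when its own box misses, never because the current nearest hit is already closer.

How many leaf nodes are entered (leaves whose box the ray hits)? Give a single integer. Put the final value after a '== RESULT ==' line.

Trace the traversal:
N0 x:[-25,13] y:[-24,8] z:[1/2,18] -> hit [1/2,8], descend [1, 5, 6, 7]
  N1 x:[-19,-13] y:[-24,-18] z:[13,18] -> miss, prune
  N5 x:[-1,6] y:[-22,-11] z:[1/2,17/2] -> miss, prune
  N6 x:[-9,-2] y:[-16,8] z:[25/2,17] -> miss, prune
  N7 x:[-25,13] y:[-4,7] z:[1/2,5] -> hit [1/2,5], descend [2, 3, 4]
    N2 x:[-25,-23] y:[-4,0] z:[3/2,5/2] -> miss, prune
    N3 x:[8,13] y:[3,7] z:[4,5] -> miss, prune
    N4 x:[-24,-21] y:[-1,0] z:[1/2,2] -> miss, prune

8 AABB tests over nodes [0, 1, 5, 6, 7, 2, 3, 4]; 0 leaves entered; closest miss.

== RESULT ==
0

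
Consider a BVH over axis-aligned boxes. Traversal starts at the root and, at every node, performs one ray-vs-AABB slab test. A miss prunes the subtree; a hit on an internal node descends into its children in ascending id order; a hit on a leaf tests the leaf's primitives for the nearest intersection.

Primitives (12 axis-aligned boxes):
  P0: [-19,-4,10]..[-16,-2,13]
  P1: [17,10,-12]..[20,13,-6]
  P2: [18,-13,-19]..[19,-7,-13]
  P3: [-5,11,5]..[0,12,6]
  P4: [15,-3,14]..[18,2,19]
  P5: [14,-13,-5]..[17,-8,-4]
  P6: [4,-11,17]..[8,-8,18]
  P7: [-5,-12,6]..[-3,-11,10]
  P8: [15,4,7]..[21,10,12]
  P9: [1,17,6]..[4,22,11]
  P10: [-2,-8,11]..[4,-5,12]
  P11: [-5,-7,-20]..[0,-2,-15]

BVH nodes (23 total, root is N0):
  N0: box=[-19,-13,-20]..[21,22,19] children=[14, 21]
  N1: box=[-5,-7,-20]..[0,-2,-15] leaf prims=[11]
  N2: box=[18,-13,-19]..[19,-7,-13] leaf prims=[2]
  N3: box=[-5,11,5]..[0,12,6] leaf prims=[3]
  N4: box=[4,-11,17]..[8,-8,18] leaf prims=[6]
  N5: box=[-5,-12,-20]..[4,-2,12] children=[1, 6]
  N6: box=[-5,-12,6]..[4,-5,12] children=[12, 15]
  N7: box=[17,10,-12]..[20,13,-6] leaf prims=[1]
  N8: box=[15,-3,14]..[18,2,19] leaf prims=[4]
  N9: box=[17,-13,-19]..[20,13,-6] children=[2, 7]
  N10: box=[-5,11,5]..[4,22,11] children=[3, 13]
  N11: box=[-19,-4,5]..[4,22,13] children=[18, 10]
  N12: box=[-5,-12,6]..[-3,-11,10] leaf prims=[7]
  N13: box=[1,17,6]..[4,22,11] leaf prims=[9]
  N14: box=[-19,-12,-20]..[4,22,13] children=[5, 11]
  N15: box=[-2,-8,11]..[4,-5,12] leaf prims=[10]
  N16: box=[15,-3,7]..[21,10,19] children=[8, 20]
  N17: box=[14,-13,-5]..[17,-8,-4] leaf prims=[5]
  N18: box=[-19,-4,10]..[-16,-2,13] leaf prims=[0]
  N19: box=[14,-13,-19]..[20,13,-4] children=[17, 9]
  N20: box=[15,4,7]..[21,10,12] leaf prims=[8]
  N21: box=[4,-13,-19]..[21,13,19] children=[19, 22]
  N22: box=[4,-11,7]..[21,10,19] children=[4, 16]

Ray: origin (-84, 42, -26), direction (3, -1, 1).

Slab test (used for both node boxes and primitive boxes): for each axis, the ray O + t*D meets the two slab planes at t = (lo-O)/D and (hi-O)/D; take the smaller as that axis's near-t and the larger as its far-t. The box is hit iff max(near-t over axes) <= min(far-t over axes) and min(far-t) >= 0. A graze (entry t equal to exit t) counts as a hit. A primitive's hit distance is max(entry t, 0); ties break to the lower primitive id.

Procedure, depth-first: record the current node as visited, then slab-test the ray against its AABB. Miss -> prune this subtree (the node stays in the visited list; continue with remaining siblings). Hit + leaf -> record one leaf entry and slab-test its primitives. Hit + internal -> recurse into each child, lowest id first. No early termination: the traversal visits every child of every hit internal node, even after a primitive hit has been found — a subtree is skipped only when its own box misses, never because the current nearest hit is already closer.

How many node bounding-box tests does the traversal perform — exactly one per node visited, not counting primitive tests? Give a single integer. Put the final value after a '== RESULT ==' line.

Walk:
N0 x:[65/3,35] y:[20,55] z:[6,45] -> hit [65/3,35], descend [14, 21]
  N14 x:[65/3,88/3] y:[20,54] z:[6,39] -> hit [65/3,88/3], descend [5, 11]
    N5 x:[79/3,88/3] y:[44,54] z:[6,38] -> miss, prune
    N11 x:[65/3,88/3] y:[20,46] z:[31,39] -> miss, prune
  N21 x:[88/3,35] y:[29,55] z:[7,45] -> hit [88/3,35], descend [19, 22]
    N19 x:[98/3,104/3] y:[29,55] z:[7,22] -> miss, prune
    N22 x:[88/3,35] y:[32,53] z:[33,45] -> hit [33,35], descend [4, 16]
      N4 x:[88/3,92/3] y:[50,53] z:[43,44] -> miss, prune
      N16 x:[33,35] y:[32,45] z:[33,45] -> hit [33,35], descend [8, 20]
        N8 x:[33,34] y:[40,45] z:[40,45] -> miss, prune
        N20 x:[33,35] y:[32,38] z:[33,38] -> hit [33,35] leaf, test {P8@t=33}

11 AABB tests over nodes [0, 14, 5, 11, 21, 19, 22, 4, 16, 8, 20]; 1 leaf entered; closest P8.

== RESULT ==
11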